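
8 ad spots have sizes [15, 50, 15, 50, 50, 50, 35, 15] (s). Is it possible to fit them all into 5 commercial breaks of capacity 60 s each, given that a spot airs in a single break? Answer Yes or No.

Total = 280 s; ⌈280/60⌉ = 5.
The bound of 5 does not rule out 5, but exhaustive search shows no assignment into 5 commercial breaks of capacity 60 s exists — the minimum is 6.

No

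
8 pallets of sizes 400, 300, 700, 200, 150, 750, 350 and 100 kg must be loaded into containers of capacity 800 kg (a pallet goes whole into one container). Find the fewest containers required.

4

Total = 750 + 700 + 400 + 350 + 300 + 200 + 150 + 100 = 2950 kg.
Lower bound: ⌈2950/800⌉ = 4 containers.
A packing using 4 containers:
  container 1: 750 = 750
  container 2: 700 + 100 = 800
  container 3: 400 + 350 = 750
  container 4: 300 + 200 + 150 = 650
This matches the lower bound, so 4 is optimal.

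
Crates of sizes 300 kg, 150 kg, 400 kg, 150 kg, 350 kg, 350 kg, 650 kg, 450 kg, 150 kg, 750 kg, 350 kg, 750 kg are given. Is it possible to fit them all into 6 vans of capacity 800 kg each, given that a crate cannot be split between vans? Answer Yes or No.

No

Total = 4800 kg; ⌈4800/800⌉ = 6.
The bound of 6 does not rule out 6, but exhaustive search shows no assignment into 6 vans of capacity 800 kg exists — the minimum is 7.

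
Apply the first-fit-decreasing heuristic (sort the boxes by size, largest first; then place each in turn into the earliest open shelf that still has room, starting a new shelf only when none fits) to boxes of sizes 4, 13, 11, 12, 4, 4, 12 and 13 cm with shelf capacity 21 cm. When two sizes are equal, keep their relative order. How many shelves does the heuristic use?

5

Sorted descending: 13, 13, 12, 12, 11, 4, 4, 4.
  13 → shelf 1 (new)  [load 13/21]
  13 → shelf 2 (new)  [load 13/21]
  12 → shelf 3 (new)  [load 12/21]
  12 → shelf 4 (new)  [load 12/21]
  11 → shelf 5 (new)  [load 11/21]
  4 → shelf 1  [load 17/21]
  4 → shelf 1  [load 21/21]
  4 → shelf 2  [load 17/21]
5 shelves opened.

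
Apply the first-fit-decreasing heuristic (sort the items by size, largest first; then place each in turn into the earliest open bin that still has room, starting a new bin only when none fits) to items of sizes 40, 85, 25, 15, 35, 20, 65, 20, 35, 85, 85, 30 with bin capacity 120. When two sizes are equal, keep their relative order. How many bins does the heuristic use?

5

Sorted descending: 85, 85, 85, 65, 40, 35, 35, 30, 25, 20, 20, 15.
  85 → bin 1 (new)  [load 85/120]
  85 → bin 2 (new)  [load 85/120]
  85 → bin 3 (new)  [load 85/120]
  65 → bin 4 (new)  [load 65/120]
  40 → bin 4  [load 105/120]
  35 → bin 1  [load 120/120]
  35 → bin 2  [load 120/120]
  30 → bin 3  [load 115/120]
  25 → bin 5 (new)  [load 25/120]
  20 → bin 5  [load 45/120]
  20 → bin 5  [load 65/120]
  15 → bin 4  [load 120/120]
5 bins opened.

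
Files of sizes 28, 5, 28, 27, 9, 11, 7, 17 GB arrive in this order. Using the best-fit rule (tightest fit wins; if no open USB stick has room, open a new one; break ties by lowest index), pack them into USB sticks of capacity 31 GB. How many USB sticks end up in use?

5

  28 → USB stick 1 (new)  [load 28/31]
  5 → USB stick 2 (new)  [load 5/31]
  28 → USB stick 3 (new)  [load 28/31]
  27 → USB stick 4 (new)  [load 27/31]
  9 → USB stick 2  [load 14/31]
  11 → USB stick 2  [load 25/31]
  7 → USB stick 5 (new)  [load 7/31]
  17 → USB stick 5  [load 24/31]
5 USB sticks opened.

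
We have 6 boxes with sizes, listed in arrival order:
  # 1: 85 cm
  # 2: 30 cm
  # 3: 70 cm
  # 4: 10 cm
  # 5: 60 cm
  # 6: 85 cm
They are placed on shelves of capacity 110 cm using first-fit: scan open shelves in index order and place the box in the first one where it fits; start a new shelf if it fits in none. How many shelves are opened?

  85 → shelf 1 (new)  [load 85/110]
  30 → shelf 2 (new)  [load 30/110]
  70 → shelf 2  [load 100/110]
  10 → shelf 1  [load 95/110]
  60 → shelf 3 (new)  [load 60/110]
  85 → shelf 4 (new)  [load 85/110]
4 shelves opened.

4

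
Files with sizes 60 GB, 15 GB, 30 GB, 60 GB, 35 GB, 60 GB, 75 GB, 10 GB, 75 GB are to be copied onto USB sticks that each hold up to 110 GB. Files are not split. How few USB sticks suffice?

Total = 75 + 75 + 60 + 60 + 60 + 35 + 30 + 15 + 10 = 420 GB.
Lower bound: ⌈420/110⌉ = 4 USB sticks.
Also, 5 files each exceed 55 GB, and no two of those can share a USB stick, so at least 5 USB sticks are needed.
A packing using 5 USB sticks:
  USB stick 1: 75 + 35 = 110
  USB stick 2: 75 + 30 = 105
  USB stick 3: 60 + 15 + 10 = 85
  USB stick 4: 60 = 60
  USB stick 5: 60 = 60
This matches the lower bound, so 5 is optimal.

5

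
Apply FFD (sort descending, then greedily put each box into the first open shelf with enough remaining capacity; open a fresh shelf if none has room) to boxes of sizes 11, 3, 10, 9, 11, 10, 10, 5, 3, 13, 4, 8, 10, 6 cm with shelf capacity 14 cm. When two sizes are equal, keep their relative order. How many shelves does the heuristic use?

9

Sorted descending: 13, 11, 11, 10, 10, 10, 10, 9, 8, 6, 5, 4, 3, 3.
  13 → shelf 1 (new)  [load 13/14]
  11 → shelf 2 (new)  [load 11/14]
  11 → shelf 3 (new)  [load 11/14]
  10 → shelf 4 (new)  [load 10/14]
  10 → shelf 5 (new)  [load 10/14]
  10 → shelf 6 (new)  [load 10/14]
  10 → shelf 7 (new)  [load 10/14]
  9 → shelf 8 (new)  [load 9/14]
  8 → shelf 9 (new)  [load 8/14]
  6 → shelf 9  [load 14/14]
  5 → shelf 8  [load 14/14]
  4 → shelf 4  [load 14/14]
  3 → shelf 2  [load 14/14]
  3 → shelf 3  [load 14/14]
9 shelves opened.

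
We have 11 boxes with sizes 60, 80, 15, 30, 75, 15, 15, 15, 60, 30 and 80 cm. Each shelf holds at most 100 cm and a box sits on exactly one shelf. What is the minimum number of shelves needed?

Total = 80 + 80 + 75 + 60 + 60 + 30 + 30 + 15 + 15 + 15 + 15 = 475 cm.
Lower bound: ⌈475/100⌉ = 5 shelves.
A packing using 6 shelves:
  shelf 1: 80 + 15 = 95
  shelf 2: 80 + 15 = 95
  shelf 3: 75 + 15 = 90
  shelf 4: 60 + 30 = 90
  shelf 5: 60 + 30 = 90
  shelf 6: 15 = 15
No arrangement into 5 shelves stays within capacity, so 6 is optimal.

6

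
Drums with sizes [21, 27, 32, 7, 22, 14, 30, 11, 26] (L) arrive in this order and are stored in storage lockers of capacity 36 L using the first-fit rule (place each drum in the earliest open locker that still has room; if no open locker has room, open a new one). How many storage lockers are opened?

  21 → locker 1 (new)  [load 21/36]
  27 → locker 2 (new)  [load 27/36]
  32 → locker 3 (new)  [load 32/36]
  7 → locker 1  [load 28/36]
  22 → locker 4 (new)  [load 22/36]
  14 → locker 4  [load 36/36]
  30 → locker 5 (new)  [load 30/36]
  11 → locker 6 (new)  [load 11/36]
  26 → locker 7 (new)  [load 26/36]
7 storage lockers opened.

7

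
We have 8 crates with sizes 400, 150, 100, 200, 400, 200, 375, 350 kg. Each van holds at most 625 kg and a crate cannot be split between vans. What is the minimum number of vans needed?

4

Total = 400 + 400 + 375 + 350 + 200 + 200 + 150 + 100 = 2175 kg.
Lower bound: ⌈2175/625⌉ = 4 vans.
A packing using 4 vans:
  van 1: 400 + 200 = 600
  van 2: 400 + 200 = 600
  van 3: 375 + 150 + 100 = 625
  van 4: 350 = 350
This matches the lower bound, so 4 is optimal.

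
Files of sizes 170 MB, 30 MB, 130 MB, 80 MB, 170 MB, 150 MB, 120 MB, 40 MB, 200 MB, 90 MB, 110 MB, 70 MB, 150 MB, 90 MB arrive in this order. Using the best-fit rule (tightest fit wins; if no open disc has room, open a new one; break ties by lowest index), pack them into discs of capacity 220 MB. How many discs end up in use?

8

  170 → disc 1 (new)  [load 170/220]
  30 → disc 1  [load 200/220]
  130 → disc 2 (new)  [load 130/220]
  80 → disc 2  [load 210/220]
  170 → disc 3 (new)  [load 170/220]
  150 → disc 4 (new)  [load 150/220]
  120 → disc 5 (new)  [load 120/220]
  40 → disc 3  [load 210/220]
  200 → disc 6 (new)  [load 200/220]
  90 → disc 5  [load 210/220]
  110 → disc 7 (new)  [load 110/220]
  70 → disc 4  [load 220/220]
  150 → disc 8 (new)  [load 150/220]
  90 → disc 7  [load 200/220]
8 discs opened.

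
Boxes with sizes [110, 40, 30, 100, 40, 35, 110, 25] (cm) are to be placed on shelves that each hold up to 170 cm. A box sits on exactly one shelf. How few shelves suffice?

3

Total = 110 + 110 + 100 + 40 + 40 + 35 + 30 + 25 = 490 cm.
Lower bound: ⌈490/170⌉ = 3 shelves.
A packing using 3 shelves:
  shelf 1: 110 + 40 = 150
  shelf 2: 110 + 35 + 25 = 170
  shelf 3: 100 + 40 + 30 = 170
This matches the lower bound, so 3 is optimal.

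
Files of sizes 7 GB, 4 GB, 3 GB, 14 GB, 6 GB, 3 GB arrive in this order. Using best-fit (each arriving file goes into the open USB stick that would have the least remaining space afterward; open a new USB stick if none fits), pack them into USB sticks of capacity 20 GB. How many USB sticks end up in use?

2

  7 → USB stick 1 (new)  [load 7/20]
  4 → USB stick 1  [load 11/20]
  3 → USB stick 1  [load 14/20]
  14 → USB stick 2 (new)  [load 14/20]
  6 → USB stick 1  [load 20/20]
  3 → USB stick 2  [load 17/20]
2 USB sticks opened.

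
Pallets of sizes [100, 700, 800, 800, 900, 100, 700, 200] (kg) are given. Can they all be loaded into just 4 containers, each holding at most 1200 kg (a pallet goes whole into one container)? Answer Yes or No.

Total = 4300 kg; ⌈4300/1200⌉ = 4.
5 pallets each exceed half the capacity and cannot share a container, forcing at least 5 containers.
At least 5 containers are required, but only 4 are allowed.

No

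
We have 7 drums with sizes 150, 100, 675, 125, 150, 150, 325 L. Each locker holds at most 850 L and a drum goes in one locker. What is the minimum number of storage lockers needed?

2

Total = 675 + 325 + 150 + 150 + 150 + 125 + 100 = 1675 L.
Lower bound: ⌈1675/850⌉ = 2 storage lockers.
A packing using 2 storage lockers:
  locker 1: 675 + 150 = 825
  locker 2: 325 + 150 + 150 + 125 + 100 = 850
This matches the lower bound, so 2 is optimal.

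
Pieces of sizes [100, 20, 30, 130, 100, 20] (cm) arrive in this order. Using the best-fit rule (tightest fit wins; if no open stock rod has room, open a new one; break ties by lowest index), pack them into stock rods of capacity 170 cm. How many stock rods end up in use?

  100 → stock rod 1 (new)  [load 100/170]
  20 → stock rod 1  [load 120/170]
  30 → stock rod 1  [load 150/170]
  130 → stock rod 2 (new)  [load 130/170]
  100 → stock rod 3 (new)  [load 100/170]
  20 → stock rod 1  [load 170/170]
3 stock rods opened.

3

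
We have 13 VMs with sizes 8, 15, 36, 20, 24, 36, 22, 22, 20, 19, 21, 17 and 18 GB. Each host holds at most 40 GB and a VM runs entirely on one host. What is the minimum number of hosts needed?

8

Total = 36 + 36 + 24 + 22 + 22 + 21 + 20 + 20 + 19 + 18 + 17 + 15 + 8 = 278 GB.
Lower bound: ⌈278/40⌉ = 7 hosts.
A packing using 8 hosts:
  host 1: 36 = 36
  host 2: 36 = 36
  host 3: 24 + 15 = 39
  host 4: 22 + 18 = 40
  host 5: 22 + 17 = 39
  host 6: 21 + 19 = 40
  host 7: 20 + 20 = 40
  host 8: 8 = 8
No arrangement into 7 hosts stays within capacity, so 8 is optimal.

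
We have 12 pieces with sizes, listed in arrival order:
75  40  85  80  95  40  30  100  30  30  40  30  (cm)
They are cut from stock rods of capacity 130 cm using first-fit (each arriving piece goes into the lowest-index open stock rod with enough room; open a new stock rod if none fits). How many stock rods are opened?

  75 → stock rod 1 (new)  [load 75/130]
  40 → stock rod 1  [load 115/130]
  85 → stock rod 2 (new)  [load 85/130]
  80 → stock rod 3 (new)  [load 80/130]
  95 → stock rod 4 (new)  [load 95/130]
  40 → stock rod 2  [load 125/130]
  30 → stock rod 3  [load 110/130]
  100 → stock rod 5 (new)  [load 100/130]
  30 → stock rod 4  [load 125/130]
  30 → stock rod 5  [load 130/130]
  40 → stock rod 6 (new)  [load 40/130]
  30 → stock rod 6  [load 70/130]
6 stock rods opened.

6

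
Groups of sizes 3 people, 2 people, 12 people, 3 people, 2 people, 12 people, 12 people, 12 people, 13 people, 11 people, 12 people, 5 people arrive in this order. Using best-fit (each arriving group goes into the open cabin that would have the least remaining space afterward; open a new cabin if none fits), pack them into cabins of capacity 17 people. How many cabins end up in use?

7

  3 → cabin 1 (new)  [load 3/17]
  2 → cabin 1  [load 5/17]
  12 → cabin 1  [load 17/17]
  3 → cabin 2 (new)  [load 3/17]
  2 → cabin 2  [load 5/17]
  12 → cabin 2  [load 17/17]
  12 → cabin 3 (new)  [load 12/17]
  12 → cabin 4 (new)  [load 12/17]
  13 → cabin 5 (new)  [load 13/17]
  11 → cabin 6 (new)  [load 11/17]
  12 → cabin 7 (new)  [load 12/17]
  5 → cabin 3  [load 17/17]
7 cabins opened.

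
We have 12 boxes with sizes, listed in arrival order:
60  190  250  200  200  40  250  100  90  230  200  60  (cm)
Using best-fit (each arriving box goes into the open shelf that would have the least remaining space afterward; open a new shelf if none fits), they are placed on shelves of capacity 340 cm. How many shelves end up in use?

  60 → shelf 1 (new)  [load 60/340]
  190 → shelf 1  [load 250/340]
  250 → shelf 2 (new)  [load 250/340]
  200 → shelf 3 (new)  [load 200/340]
  200 → shelf 4 (new)  [load 200/340]
  40 → shelf 1  [load 290/340]
  250 → shelf 5 (new)  [load 250/340]
  100 → shelf 3  [load 300/340]
  90 → shelf 2  [load 340/340]
  230 → shelf 6 (new)  [load 230/340]
  200 → shelf 7 (new)  [load 200/340]
  60 → shelf 5  [load 310/340]
7 shelves opened.

7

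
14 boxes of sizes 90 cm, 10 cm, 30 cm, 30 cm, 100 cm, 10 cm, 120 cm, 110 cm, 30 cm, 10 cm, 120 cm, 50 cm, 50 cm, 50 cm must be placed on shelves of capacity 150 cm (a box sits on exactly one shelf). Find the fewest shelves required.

Total = 120 + 120 + 110 + 100 + 90 + 50 + 50 + 50 + 30 + 30 + 30 + 10 + 10 + 10 = 810 cm.
Lower bound: ⌈810/150⌉ = 6 shelves.
A packing using 6 shelves:
  shelf 1: 120 + 30 = 150
  shelf 2: 120 + 30 = 150
  shelf 3: 110 + 30 + 10 = 150
  shelf 4: 100 + 50 = 150
  shelf 5: 90 + 50 + 10 = 150
  shelf 6: 50 + 10 = 60
This matches the lower bound, so 6 is optimal.

6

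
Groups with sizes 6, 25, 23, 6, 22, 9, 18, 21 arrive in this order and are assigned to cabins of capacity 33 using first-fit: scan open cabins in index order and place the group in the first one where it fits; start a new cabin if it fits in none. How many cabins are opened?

  6 → cabin 1 (new)  [load 6/33]
  25 → cabin 1  [load 31/33]
  23 → cabin 2 (new)  [load 23/33]
  6 → cabin 2  [load 29/33]
  22 → cabin 3 (new)  [load 22/33]
  9 → cabin 3  [load 31/33]
  18 → cabin 4 (new)  [load 18/33]
  21 → cabin 5 (new)  [load 21/33]
5 cabins opened.

5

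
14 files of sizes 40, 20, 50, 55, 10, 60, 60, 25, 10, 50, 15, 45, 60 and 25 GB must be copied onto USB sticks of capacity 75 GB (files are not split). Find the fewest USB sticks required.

8

Total = 60 + 60 + 60 + 55 + 50 + 50 + 45 + 40 + 25 + 25 + 20 + 15 + 10 + 10 = 525 GB.
Lower bound: ⌈525/75⌉ = 7 USB sticks.
Also, 8 files each exceed 75/2 GB, and no two of those can share a USB stick, so at least 8 USB sticks are needed.
A packing using 8 USB sticks:
  USB stick 1: 60 + 15 = 75
  USB stick 2: 60 + 10 = 70
  USB stick 3: 60 + 10 = 70
  USB stick 4: 55 + 20 = 75
  USB stick 5: 50 + 25 = 75
  USB stick 6: 50 + 25 = 75
  USB stick 7: 45 = 45
  USB stick 8: 40 = 40
This matches the lower bound, so 8 is optimal.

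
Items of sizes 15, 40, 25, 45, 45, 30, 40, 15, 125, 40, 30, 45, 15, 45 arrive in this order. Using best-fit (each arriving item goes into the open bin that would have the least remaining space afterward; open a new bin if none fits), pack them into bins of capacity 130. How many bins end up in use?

5

  15 → bin 1 (new)  [load 15/130]
  40 → bin 1  [load 55/130]
  25 → bin 1  [load 80/130]
  45 → bin 1  [load 125/130]
  45 → bin 2 (new)  [load 45/130]
  30 → bin 2  [load 75/130]
  40 → bin 2  [load 115/130]
  15 → bin 2  [load 130/130]
  125 → bin 3 (new)  [load 125/130]
  40 → bin 4 (new)  [load 40/130]
  30 → bin 4  [load 70/130]
  45 → bin 4  [load 115/130]
  15 → bin 4  [load 130/130]
  45 → bin 5 (new)  [load 45/130]
5 bins opened.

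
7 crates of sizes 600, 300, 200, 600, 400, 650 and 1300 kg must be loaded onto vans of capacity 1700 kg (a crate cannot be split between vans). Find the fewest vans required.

Total = 1300 + 650 + 600 + 600 + 400 + 300 + 200 = 4050 kg.
Lower bound: ⌈4050/1700⌉ = 3 vans.
A packing using 3 vans:
  van 1: 1300 + 400 = 1700
  van 2: 650 + 600 + 300 = 1550
  van 3: 600 + 200 = 800
This matches the lower bound, so 3 is optimal.

3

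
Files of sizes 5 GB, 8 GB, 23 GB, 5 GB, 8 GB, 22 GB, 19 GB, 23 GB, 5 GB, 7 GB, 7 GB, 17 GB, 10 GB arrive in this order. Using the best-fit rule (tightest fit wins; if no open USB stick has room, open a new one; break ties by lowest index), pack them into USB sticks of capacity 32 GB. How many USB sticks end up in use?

6

  5 → USB stick 1 (new)  [load 5/32]
  8 → USB stick 1  [load 13/32]
  23 → USB stick 2 (new)  [load 23/32]
  5 → USB stick 2  [load 28/32]
  8 → USB stick 1  [load 21/32]
  22 → USB stick 3 (new)  [load 22/32]
  19 → USB stick 4 (new)  [load 19/32]
  23 → USB stick 5 (new)  [load 23/32]
  5 → USB stick 5  [load 28/32]
  7 → USB stick 3  [load 29/32]
  7 → USB stick 1  [load 28/32]
  17 → USB stick 6 (new)  [load 17/32]
  10 → USB stick 4  [load 29/32]
6 USB sticks opened.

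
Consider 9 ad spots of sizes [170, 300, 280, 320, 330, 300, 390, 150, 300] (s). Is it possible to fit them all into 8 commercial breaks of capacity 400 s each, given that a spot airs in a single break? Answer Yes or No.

Yes

A valid assignment using 8 commercial breaks:
  break 1: 390 = 390
  break 2: 330 = 330
  break 3: 320 = 320
  break 4: 300 = 300
  break 5: 300 = 300
  break 6: 300 = 300
  break 7: 280 = 280
  break 8: 170 + 150 = 320
Every load is within 400 s, so 8 commercial breaks suffice.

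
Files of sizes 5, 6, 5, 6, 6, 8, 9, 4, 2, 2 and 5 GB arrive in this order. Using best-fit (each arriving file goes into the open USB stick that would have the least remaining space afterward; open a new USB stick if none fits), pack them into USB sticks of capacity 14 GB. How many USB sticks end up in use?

  5 → USB stick 1 (new)  [load 5/14]
  6 → USB stick 1  [load 11/14]
  5 → USB stick 2 (new)  [load 5/14]
  6 → USB stick 2  [load 11/14]
  6 → USB stick 3 (new)  [load 6/14]
  8 → USB stick 3  [load 14/14]
  9 → USB stick 4 (new)  [load 9/14]
  4 → USB stick 4  [load 13/14]
  2 → USB stick 1  [load 13/14]
  2 → USB stick 2  [load 13/14]
  5 → USB stick 5 (new)  [load 5/14]
5 USB sticks opened.

5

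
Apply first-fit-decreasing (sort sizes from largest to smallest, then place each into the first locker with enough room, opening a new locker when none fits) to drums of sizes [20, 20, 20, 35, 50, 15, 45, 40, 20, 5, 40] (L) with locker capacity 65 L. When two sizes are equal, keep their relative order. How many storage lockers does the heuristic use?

Sorted descending: 50, 45, 40, 40, 35, 20, 20, 20, 20, 15, 5.
  50 → locker 1 (new)  [load 50/65]
  45 → locker 2 (new)  [load 45/65]
  40 → locker 3 (new)  [load 40/65]
  40 → locker 4 (new)  [load 40/65]
  35 → locker 5 (new)  [load 35/65]
  20 → locker 2  [load 65/65]
  20 → locker 3  [load 60/65]
  20 → locker 4  [load 60/65]
  20 → locker 5  [load 55/65]
  15 → locker 1  [load 65/65]
  5 → locker 3  [load 65/65]
5 storage lockers opened.

5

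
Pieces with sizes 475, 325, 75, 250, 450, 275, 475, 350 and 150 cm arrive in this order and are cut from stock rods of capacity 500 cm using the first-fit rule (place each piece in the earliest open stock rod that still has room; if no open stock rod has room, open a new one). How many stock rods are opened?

7

  475 → stock rod 1 (new)  [load 475/500]
  325 → stock rod 2 (new)  [load 325/500]
  75 → stock rod 2  [load 400/500]
  250 → stock rod 3 (new)  [load 250/500]
  450 → stock rod 4 (new)  [load 450/500]
  275 → stock rod 5 (new)  [load 275/500]
  475 → stock rod 6 (new)  [load 475/500]
  350 → stock rod 7 (new)  [load 350/500]
  150 → stock rod 3  [load 400/500]
7 stock rods opened.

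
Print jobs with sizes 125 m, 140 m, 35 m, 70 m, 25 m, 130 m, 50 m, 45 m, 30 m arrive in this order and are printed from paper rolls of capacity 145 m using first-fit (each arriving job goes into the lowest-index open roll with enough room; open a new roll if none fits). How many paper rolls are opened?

  125 → roll 1 (new)  [load 125/145]
  140 → roll 2 (new)  [load 140/145]
  35 → roll 3 (new)  [load 35/145]
  70 → roll 3  [load 105/145]
  25 → roll 3  [load 130/145]
  130 → roll 4 (new)  [load 130/145]
  50 → roll 5 (new)  [load 50/145]
  45 → roll 5  [load 95/145]
  30 → roll 5  [load 125/145]
5 paper rolls opened.

5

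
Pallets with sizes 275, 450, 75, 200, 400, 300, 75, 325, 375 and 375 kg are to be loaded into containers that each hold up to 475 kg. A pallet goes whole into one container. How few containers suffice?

Total = 450 + 400 + 375 + 375 + 325 + 300 + 275 + 200 + 75 + 75 = 2850 kg.
Lower bound: ⌈2850/475⌉ = 6 containers.
Also, 7 pallets each exceed 475/2 kg, and no two of those can share a container, so at least 7 containers are needed.
A packing using 7 containers:
  container 1: 450 = 450
  container 2: 400 + 75 = 475
  container 3: 375 + 75 = 450
  container 4: 375 = 375
  container 5: 325 = 325
  container 6: 300 = 300
  container 7: 275 + 200 = 475
This matches the lower bound, so 7 is optimal.

7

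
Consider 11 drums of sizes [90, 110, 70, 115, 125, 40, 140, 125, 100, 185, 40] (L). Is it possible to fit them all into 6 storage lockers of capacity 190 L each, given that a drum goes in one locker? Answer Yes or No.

No

Total = 1140 L; ⌈1140/190⌉ = 6.
7 drums each exceed half the capacity and cannot share a locker, forcing at least 7 storage lockers.
At least 7 storage lockers are required, but only 6 are allowed.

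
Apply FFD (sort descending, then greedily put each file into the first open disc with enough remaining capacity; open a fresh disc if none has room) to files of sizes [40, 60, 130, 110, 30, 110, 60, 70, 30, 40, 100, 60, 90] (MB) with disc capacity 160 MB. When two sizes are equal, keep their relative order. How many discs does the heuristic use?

Sorted descending: 130, 110, 110, 100, 90, 70, 60, 60, 60, 40, 40, 30, 30.
  130 → disc 1 (new)  [load 130/160]
  110 → disc 2 (new)  [load 110/160]
  110 → disc 3 (new)  [load 110/160]
  100 → disc 4 (new)  [load 100/160]
  90 → disc 5 (new)  [load 90/160]
  70 → disc 5  [load 160/160]
  60 → disc 4  [load 160/160]
  60 → disc 6 (new)  [load 60/160]
  60 → disc 6  [load 120/160]
  40 → disc 2  [load 150/160]
  40 → disc 3  [load 150/160]
  30 → disc 1  [load 160/160]
  30 → disc 6  [load 150/160]
6 discs opened.

6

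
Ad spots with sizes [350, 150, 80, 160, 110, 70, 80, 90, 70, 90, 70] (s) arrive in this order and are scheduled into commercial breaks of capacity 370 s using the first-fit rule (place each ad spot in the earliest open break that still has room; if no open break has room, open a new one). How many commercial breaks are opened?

  350 → break 1 (new)  [load 350/370]
  150 → break 2 (new)  [load 150/370]
  80 → break 2  [load 230/370]
  160 → break 3 (new)  [load 160/370]
  110 → break 2  [load 340/370]
  70 → break 3  [load 230/370]
  80 → break 3  [load 310/370]
  90 → break 4 (new)  [load 90/370]
  70 → break 4  [load 160/370]
  90 → break 4  [load 250/370]
  70 → break 4  [load 320/370]
4 commercial breaks opened.

4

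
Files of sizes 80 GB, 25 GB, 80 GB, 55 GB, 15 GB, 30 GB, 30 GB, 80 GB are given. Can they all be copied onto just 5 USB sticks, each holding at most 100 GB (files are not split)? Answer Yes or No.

A valid assignment using 5 USB sticks:
  USB stick 1: 80 + 15 = 95
  USB stick 2: 80 = 80
  USB stick 3: 80 = 80
  USB stick 4: 55 + 30 = 85
  USB stick 5: 30 + 25 = 55
Every load is within 100 GB, so 5 USB sticks suffice.

Yes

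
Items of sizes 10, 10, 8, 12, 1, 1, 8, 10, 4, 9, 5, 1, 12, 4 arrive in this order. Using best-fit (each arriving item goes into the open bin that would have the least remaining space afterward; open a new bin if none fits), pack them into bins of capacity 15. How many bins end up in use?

8

  10 → bin 1 (new)  [load 10/15]
  10 → bin 2 (new)  [load 10/15]
  8 → bin 3 (new)  [load 8/15]
  12 → bin 4 (new)  [load 12/15]
  1 → bin 4  [load 13/15]
  1 → bin 4  [load 14/15]
  8 → bin 5 (new)  [load 8/15]
  10 → bin 6 (new)  [load 10/15]
  4 → bin 1  [load 14/15]
  9 → bin 7 (new)  [load 9/15]
  5 → bin 2  [load 15/15]
  1 → bin 1  [load 15/15]
  12 → bin 8 (new)  [load 12/15]
  4 → bin 6  [load 14/15]
8 bins opened.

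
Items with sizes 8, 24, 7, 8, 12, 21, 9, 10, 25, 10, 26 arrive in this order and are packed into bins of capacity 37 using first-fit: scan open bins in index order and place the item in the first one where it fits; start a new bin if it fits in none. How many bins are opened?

  8 → bin 1 (new)  [load 8/37]
  24 → bin 1  [load 32/37]
  7 → bin 2 (new)  [load 7/37]
  8 → bin 2  [load 15/37]
  12 → bin 2  [load 27/37]
  21 → bin 3 (new)  [load 21/37]
  9 → bin 2  [load 36/37]
  10 → bin 3  [load 31/37]
  25 → bin 4 (new)  [load 25/37]
  10 → bin 4  [load 35/37]
  26 → bin 5 (new)  [load 26/37]
5 bins opened.

5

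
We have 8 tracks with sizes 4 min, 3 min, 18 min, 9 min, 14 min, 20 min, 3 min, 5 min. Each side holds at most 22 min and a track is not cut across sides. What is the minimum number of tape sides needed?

4

Total = 20 + 18 + 14 + 9 + 5 + 4 + 3 + 3 = 76 min.
Lower bound: ⌈76/22⌉ = 4 tape sides.
A packing using 4 tape sides:
  side 1: 20 = 20
  side 2: 18 + 4 = 22
  side 3: 14 + 5 + 3 = 22
  side 4: 9 + 3 = 12
This matches the lower bound, so 4 is optimal.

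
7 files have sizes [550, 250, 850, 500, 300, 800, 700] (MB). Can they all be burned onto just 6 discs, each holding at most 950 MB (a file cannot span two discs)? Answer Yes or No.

Yes

A valid assignment using 5 discs:
  disc 1: 850 = 850
  disc 2: 800 = 800
  disc 3: 700 + 250 = 950
  disc 4: 550 + 300 = 850
  disc 5: 500 = 500
That uses only 5 ≤ 6, so 6 discs are enough.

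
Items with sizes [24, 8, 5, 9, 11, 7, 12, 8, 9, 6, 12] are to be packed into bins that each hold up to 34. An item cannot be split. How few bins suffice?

4

Total = 24 + 12 + 12 + 11 + 9 + 9 + 8 + 8 + 7 + 6 + 5 = 111.
Lower bound: ⌈111/34⌉ = 4 bins.
A packing using 4 bins:
  bin 1: 24 + 9 = 33
  bin 2: 12 + 12 + 9 = 33
  bin 3: 11 + 8 + 8 + 7 = 34
  bin 4: 6 + 5 = 11
This matches the lower bound, so 4 is optimal.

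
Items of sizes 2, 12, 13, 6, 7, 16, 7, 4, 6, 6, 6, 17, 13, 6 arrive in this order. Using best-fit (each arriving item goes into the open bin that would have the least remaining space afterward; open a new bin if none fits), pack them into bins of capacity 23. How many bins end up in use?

  2 → bin 1 (new)  [load 2/23]
  12 → bin 1  [load 14/23]
  13 → bin 2 (new)  [load 13/23]
  6 → bin 1  [load 20/23]
  7 → bin 2  [load 20/23]
  16 → bin 3 (new)  [load 16/23]
  7 → bin 3  [load 23/23]
  4 → bin 4 (new)  [load 4/23]
  6 → bin 4  [load 10/23]
  6 → bin 4  [load 16/23]
  6 → bin 4  [load 22/23]
  17 → bin 5 (new)  [load 17/23]
  13 → bin 6 (new)  [load 13/23]
  6 → bin 5  [load 23/23]
6 bins opened.

6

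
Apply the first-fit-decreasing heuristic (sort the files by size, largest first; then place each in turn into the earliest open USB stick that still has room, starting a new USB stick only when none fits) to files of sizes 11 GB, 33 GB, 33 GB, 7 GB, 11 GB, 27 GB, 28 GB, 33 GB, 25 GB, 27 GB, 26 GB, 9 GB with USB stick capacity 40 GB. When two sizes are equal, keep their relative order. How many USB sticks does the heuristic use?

Sorted descending: 33, 33, 33, 28, 27, 27, 26, 25, 11, 11, 9, 7.
  33 → USB stick 1 (new)  [load 33/40]
  33 → USB stick 2 (new)  [load 33/40]
  33 → USB stick 3 (new)  [load 33/40]
  28 → USB stick 4 (new)  [load 28/40]
  27 → USB stick 5 (new)  [load 27/40]
  27 → USB stick 6 (new)  [load 27/40]
  26 → USB stick 7 (new)  [load 26/40]
  25 → USB stick 8 (new)  [load 25/40]
  11 → USB stick 4  [load 39/40]
  11 → USB stick 5  [load 38/40]
  9 → USB stick 6  [load 36/40]
  7 → USB stick 1  [load 40/40]
8 USB sticks opened.

8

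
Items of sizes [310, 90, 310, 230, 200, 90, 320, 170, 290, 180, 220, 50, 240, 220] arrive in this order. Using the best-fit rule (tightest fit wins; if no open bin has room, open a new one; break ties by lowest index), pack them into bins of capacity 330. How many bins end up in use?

11

  310 → bin 1 (new)  [load 310/330]
  90 → bin 2 (new)  [load 90/330]
  310 → bin 3 (new)  [load 310/330]
  230 → bin 2  [load 320/330]
  200 → bin 4 (new)  [load 200/330]
  90 → bin 4  [load 290/330]
  320 → bin 5 (new)  [load 320/330]
  170 → bin 6 (new)  [load 170/330]
  290 → bin 7 (new)  [load 290/330]
  180 → bin 8 (new)  [load 180/330]
  220 → bin 9 (new)  [load 220/330]
  50 → bin 9  [load 270/330]
  240 → bin 10 (new)  [load 240/330]
  220 → bin 11 (new)  [load 220/330]
11 bins opened.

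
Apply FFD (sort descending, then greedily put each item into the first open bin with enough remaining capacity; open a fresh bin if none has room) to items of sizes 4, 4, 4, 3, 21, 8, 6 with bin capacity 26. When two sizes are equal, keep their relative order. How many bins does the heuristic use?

2

Sorted descending: 21, 8, 6, 4, 4, 4, 3.
  21 → bin 1 (new)  [load 21/26]
  8 → bin 2 (new)  [load 8/26]
  6 → bin 2  [load 14/26]
  4 → bin 1  [load 25/26]
  4 → bin 2  [load 18/26]
  4 → bin 2  [load 22/26]
  3 → bin 2  [load 25/26]
2 bins opened.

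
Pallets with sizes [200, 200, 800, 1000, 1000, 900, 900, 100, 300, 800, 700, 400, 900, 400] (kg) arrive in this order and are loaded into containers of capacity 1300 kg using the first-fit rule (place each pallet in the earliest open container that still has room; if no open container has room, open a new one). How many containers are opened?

8

  200 → container 1 (new)  [load 200/1300]
  200 → container 1  [load 400/1300]
  800 → container 1  [load 1200/1300]
  1000 → container 2 (new)  [load 1000/1300]
  1000 → container 3 (new)  [load 1000/1300]
  900 → container 4 (new)  [load 900/1300]
  900 → container 5 (new)  [load 900/1300]
  100 → container 1  [load 1300/1300]
  300 → container 2  [load 1300/1300]
  800 → container 6 (new)  [load 800/1300]
  700 → container 7 (new)  [load 700/1300]
  400 → container 4  [load 1300/1300]
  900 → container 8 (new)  [load 900/1300]
  400 → container 5  [load 1300/1300]
8 containers opened.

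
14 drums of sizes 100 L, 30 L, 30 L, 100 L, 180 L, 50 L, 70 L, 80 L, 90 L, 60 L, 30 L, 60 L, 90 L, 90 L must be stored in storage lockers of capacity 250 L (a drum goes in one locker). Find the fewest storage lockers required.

Total = 180 + 100 + 100 + 90 + 90 + 90 + 80 + 70 + 60 + 60 + 50 + 30 + 30 + 30 = 1060 L.
Lower bound: ⌈1060/250⌉ = 5 storage lockers.
A packing using 5 storage lockers:
  locker 1: 180 + 70 = 250
  locker 2: 100 + 100 + 50 = 250
  locker 3: 90 + 90 + 60 = 240
  locker 4: 90 + 80 + 60 = 230
  locker 5: 30 + 30 + 30 = 90
This matches the lower bound, so 5 is optimal.

5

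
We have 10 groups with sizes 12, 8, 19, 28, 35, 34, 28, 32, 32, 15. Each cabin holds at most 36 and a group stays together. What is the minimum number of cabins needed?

8

Total = 35 + 34 + 32 + 32 + 28 + 28 + 19 + 15 + 12 + 8 = 243.
Lower bound: ⌈243/36⌉ = 7 cabins.
A packing using 8 cabins:
  cabin 1: 35 = 35
  cabin 2: 34 = 34
  cabin 3: 32 = 32
  cabin 4: 32 = 32
  cabin 5: 28 + 8 = 36
  cabin 6: 28 = 28
  cabin 7: 19 + 15 = 34
  cabin 8: 12 = 12
No arrangement into 7 cabins stays within capacity, so 8 is optimal.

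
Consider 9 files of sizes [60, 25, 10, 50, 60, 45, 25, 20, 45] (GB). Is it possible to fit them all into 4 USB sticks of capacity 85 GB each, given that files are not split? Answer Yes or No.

No

Total = 340 GB; ⌈340/85⌉ = 4.
5 files each exceed half the capacity and cannot share a USB stick, forcing at least 5 USB sticks.
At least 5 USB sticks are required, but only 4 are allowed.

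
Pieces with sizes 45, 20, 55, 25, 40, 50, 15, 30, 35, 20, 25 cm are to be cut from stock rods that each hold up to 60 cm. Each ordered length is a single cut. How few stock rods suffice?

Total = 55 + 50 + 45 + 40 + 35 + 30 + 25 + 25 + 20 + 20 + 15 = 360 cm.
Lower bound: ⌈360/60⌉ = 6 stock rods.
A packing using 7 stock rods:
  stock rod 1: 55 = 55
  stock rod 2: 50 = 50
  stock rod 3: 45 + 15 = 60
  stock rod 4: 40 + 20 = 60
  stock rod 5: 35 + 25 = 60
  stock rod 6: 30 + 25 = 55
  stock rod 7: 20 = 20
No arrangement into 6 stock rods stays within capacity, so 7 is optimal.

7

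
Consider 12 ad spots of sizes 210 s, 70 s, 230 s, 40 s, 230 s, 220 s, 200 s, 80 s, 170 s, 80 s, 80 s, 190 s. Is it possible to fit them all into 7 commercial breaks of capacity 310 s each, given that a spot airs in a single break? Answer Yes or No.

Yes

A valid assignment using 7 commercial breaks:
  break 1: 230 + 80 = 310
  break 2: 230 + 80 = 310
  break 3: 220 + 80 = 300
  break 4: 210 + 70 = 280
  break 5: 200 + 40 = 240
  break 6: 190 = 190
  break 7: 170 = 170
Every load is within 310 s, so 7 commercial breaks suffice.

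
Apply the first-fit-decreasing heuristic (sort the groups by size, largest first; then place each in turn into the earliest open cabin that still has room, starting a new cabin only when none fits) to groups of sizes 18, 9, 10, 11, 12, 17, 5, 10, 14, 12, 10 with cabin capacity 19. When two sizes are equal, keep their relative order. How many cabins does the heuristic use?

Sorted descending: 18, 17, 14, 12, 12, 11, 10, 10, 10, 9, 5.
  18 → cabin 1 (new)  [load 18/19]
  17 → cabin 2 (new)  [load 17/19]
  14 → cabin 3 (new)  [load 14/19]
  12 → cabin 4 (new)  [load 12/19]
  12 → cabin 5 (new)  [load 12/19]
  11 → cabin 6 (new)  [load 11/19]
  10 → cabin 7 (new)  [load 10/19]
  10 → cabin 8 (new)  [load 10/19]
  10 → cabin 9 (new)  [load 10/19]
  9 → cabin 7  [load 19/19]
  5 → cabin 3  [load 19/19]
9 cabins opened.

9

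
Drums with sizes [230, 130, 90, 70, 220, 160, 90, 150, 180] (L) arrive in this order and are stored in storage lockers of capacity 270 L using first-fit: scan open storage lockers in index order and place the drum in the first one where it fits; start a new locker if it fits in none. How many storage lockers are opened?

  230 → locker 1 (new)  [load 230/270]
  130 → locker 2 (new)  [load 130/270]
  90 → locker 2  [load 220/270]
  70 → locker 3 (new)  [load 70/270]
  220 → locker 4 (new)  [load 220/270]
  160 → locker 3  [load 230/270]
  90 → locker 5 (new)  [load 90/270]
  150 → locker 5  [load 240/270]
  180 → locker 6 (new)  [load 180/270]
6 storage lockers opened.

6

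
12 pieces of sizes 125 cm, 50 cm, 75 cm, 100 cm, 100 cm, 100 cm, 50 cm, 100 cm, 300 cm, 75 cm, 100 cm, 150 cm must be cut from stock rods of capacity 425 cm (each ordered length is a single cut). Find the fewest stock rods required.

Total = 300 + 150 + 125 + 100 + 100 + 100 + 100 + 100 + 75 + 75 + 50 + 50 = 1325 cm.
Lower bound: ⌈1325/425⌉ = 4 stock rods.
A packing using 4 stock rods:
  stock rod 1: 300 + 125 = 425
  stock rod 2: 150 + 100 + 100 + 75 = 425
  stock rod 3: 100 + 100 + 100 + 75 + 50 = 425
  stock rod 4: 50 = 50
This matches the lower bound, so 4 is optimal.

4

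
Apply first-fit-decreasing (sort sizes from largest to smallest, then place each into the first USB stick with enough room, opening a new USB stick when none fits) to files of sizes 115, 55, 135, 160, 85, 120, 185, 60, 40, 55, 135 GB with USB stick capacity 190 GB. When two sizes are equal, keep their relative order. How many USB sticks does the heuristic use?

Sorted descending: 185, 160, 135, 135, 120, 115, 85, 60, 55, 55, 40.
  185 → USB stick 1 (new)  [load 185/190]
  160 → USB stick 2 (new)  [load 160/190]
  135 → USB stick 3 (new)  [load 135/190]
  135 → USB stick 4 (new)  [load 135/190]
  120 → USB stick 5 (new)  [load 120/190]
  115 → USB stick 6 (new)  [load 115/190]
  85 → USB stick 7 (new)  [load 85/190]
  60 → USB stick 5  [load 180/190]
  55 → USB stick 3  [load 190/190]
  55 → USB stick 4  [load 190/190]
  40 → USB stick 6  [load 155/190]
7 USB sticks opened.

7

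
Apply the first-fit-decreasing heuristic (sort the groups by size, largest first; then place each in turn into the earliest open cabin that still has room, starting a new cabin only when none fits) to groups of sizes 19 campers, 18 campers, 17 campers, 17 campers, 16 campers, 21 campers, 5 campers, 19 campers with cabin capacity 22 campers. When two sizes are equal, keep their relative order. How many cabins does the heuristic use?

Sorted descending: 21, 19, 19, 18, 17, 17, 16, 5.
  21 → cabin 1 (new)  [load 21/22]
  19 → cabin 2 (new)  [load 19/22]
  19 → cabin 3 (new)  [load 19/22]
  18 → cabin 4 (new)  [load 18/22]
  17 → cabin 5 (new)  [load 17/22]
  17 → cabin 6 (new)  [load 17/22]
  16 → cabin 7 (new)  [load 16/22]
  5 → cabin 5  [load 22/22]
7 cabins opened.

7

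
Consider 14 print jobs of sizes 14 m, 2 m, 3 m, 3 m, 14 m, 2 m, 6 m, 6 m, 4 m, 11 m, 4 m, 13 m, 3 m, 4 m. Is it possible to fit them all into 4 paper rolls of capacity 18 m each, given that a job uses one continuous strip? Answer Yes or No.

No

Total = 89 m; ⌈89/18⌉ = 5.
At least 5 paper rolls are required, but only 4 are allowed.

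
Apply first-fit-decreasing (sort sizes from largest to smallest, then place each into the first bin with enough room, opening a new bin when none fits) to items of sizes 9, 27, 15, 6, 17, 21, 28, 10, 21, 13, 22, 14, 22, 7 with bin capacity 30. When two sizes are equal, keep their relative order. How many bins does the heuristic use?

9

Sorted descending: 28, 27, 22, 22, 21, 21, 17, 15, 14, 13, 10, 9, 7, 6.
  28 → bin 1 (new)  [load 28/30]
  27 → bin 2 (new)  [load 27/30]
  22 → bin 3 (new)  [load 22/30]
  22 → bin 4 (new)  [load 22/30]
  21 → bin 5 (new)  [load 21/30]
  21 → bin 6 (new)  [load 21/30]
  17 → bin 7 (new)  [load 17/30]
  15 → bin 8 (new)  [load 15/30]
  14 → bin 8  [load 29/30]
  13 → bin 7  [load 30/30]
  10 → bin 9 (new)  [load 10/30]
  9 → bin 5  [load 30/30]
  7 → bin 3  [load 29/30]
  6 → bin 4  [load 28/30]
9 bins opened.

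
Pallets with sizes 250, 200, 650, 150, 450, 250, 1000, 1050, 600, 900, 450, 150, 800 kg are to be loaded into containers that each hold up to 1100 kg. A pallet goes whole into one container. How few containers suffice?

7

Total = 1050 + 1000 + 900 + 800 + 650 + 600 + 450 + 450 + 250 + 250 + 200 + 150 + 150 = 6900 kg.
Lower bound: ⌈6900/1100⌉ = 7 containers.
A packing using 7 containers:
  container 1: 1050 = 1050
  container 2: 1000 = 1000
  container 3: 900 + 200 = 1100
  container 4: 800 + 250 = 1050
  container 5: 650 + 450 = 1100
  container 6: 600 + 450 = 1050
  container 7: 250 + 150 + 150 = 550
This matches the lower bound, so 7 is optimal.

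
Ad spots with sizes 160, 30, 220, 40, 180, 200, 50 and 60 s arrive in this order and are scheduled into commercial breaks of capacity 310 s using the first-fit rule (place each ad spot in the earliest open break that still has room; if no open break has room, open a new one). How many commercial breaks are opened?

4

  160 → break 1 (new)  [load 160/310]
  30 → break 1  [load 190/310]
  220 → break 2 (new)  [load 220/310]
  40 → break 1  [load 230/310]
  180 → break 3 (new)  [load 180/310]
  200 → break 4 (new)  [load 200/310]
  50 → break 1  [load 280/310]
  60 → break 2  [load 280/310]
4 commercial breaks opened.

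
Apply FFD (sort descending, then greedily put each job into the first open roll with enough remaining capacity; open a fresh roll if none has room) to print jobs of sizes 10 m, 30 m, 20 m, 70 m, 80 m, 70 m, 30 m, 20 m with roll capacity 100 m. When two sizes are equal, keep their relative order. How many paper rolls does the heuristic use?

4

Sorted descending: 80, 70, 70, 30, 30, 20, 20, 10.
  80 → roll 1 (new)  [load 80/100]
  70 → roll 2 (new)  [load 70/100]
  70 → roll 3 (new)  [load 70/100]
  30 → roll 2  [load 100/100]
  30 → roll 3  [load 100/100]
  20 → roll 1  [load 100/100]
  20 → roll 4 (new)  [load 20/100]
  10 → roll 4  [load 30/100]
4 paper rolls opened.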